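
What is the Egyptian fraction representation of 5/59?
1/12 + 1/708

Greedy algorithm:
5/59: ceiling(59/5) = 12, use 1/12
1/708: ceiling(708/1) = 708, use 1/708
Result: 5/59 = 1/12 + 1/708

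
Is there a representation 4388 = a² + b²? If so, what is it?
32² + 58² (a=32, b=58)

Factorization: 4388 = 2^2 × 1097
By Fermat: n is sum of two squares iff every prime p ≡ 3 (mod 4) appears to even power.
All primes ≡ 3 (mod 4) appear to even power.
Search a = 0, 1, 2, … for 4388 - a² a perfect square: first hit at a = 32: 4388 - 1024 = 3364 = 58².
4388 = 32² + 58² = 1024 + 3364 ✓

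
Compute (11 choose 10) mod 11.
0

Using Lucas' theorem:
Write n=11 and k=10 in base 11:
n in base 11: [1, 0]
k in base 11: [0, 10]
C(11,10) mod 11 = ∏ C(n_i, k_i) mod 11
Digit binomials (mod 11): C(1,0) = 1; C(0,10) = 0 (k_i > n_i)
Product: 1 × 0 = 0 ≡ 0 (mod 11)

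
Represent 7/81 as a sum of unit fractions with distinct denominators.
1/12 + 1/324

Greedy algorithm:
7/81: ceiling(81/7) = 12, use 1/12
1/324: ceiling(324/1) = 324, use 1/324
Result: 7/81 = 1/12 + 1/324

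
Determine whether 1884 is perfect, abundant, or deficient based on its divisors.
abundant

Proper divisors of 1884: sum = 1 + 2 + 3 + 4 + 6 + 12 + 157 + 314 + 471 + 628 + 942 = 2540
Since 2540 > 1884, 1884 is abundant.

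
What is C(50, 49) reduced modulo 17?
16

Using Lucas' theorem:
Write n=50 and k=49 in base 17:
n in base 17: [2, 16]
k in base 17: [2, 15]
C(50,49) mod 17 = ∏ C(n_i, k_i) mod 17
Digit binomials (mod 17): C(2,2) = 1; C(16,15) = 16
Product: 1 × 16 = 16 ≡ 16 (mod 17)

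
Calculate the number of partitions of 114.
952050665

p(n) counts ways to write n as a sum of positive integers (order ignored).
Euler's pentagonal recurrence: p(k) = p(k-1) + p(k-2) - p(k-5) - p(k-7) + p(k-12) + p(k-15) - ... (offsets j(3j∓1)/2, signs ++--, p(0)=1, p(<0)=0).
DP table for k = 0..113: p(0)=1, p(1)=1, p(2)=2, p(3)=3, p(4)=5, p(5)=7, p(6)=11, p(7)=15, p(8)=22, p(9)=30, p(10)=42, p(11)=56, p(12)=77, p(13)=101, p(14)=135, p(15)=176, p(16)=231, p(17)=297, p(18)=385, p(19)=490, p(20)=627, p(21)=792, p(22)=1002, p(23)=1255, p(24)=1575, p(25)=1958, p(26)=2436, p(27)=3010, p(28)=3718, p(29)=4565, p(30)=5604, p(31)=6842, p(32)=8349, p(33)=10143, p(34)=12310, p(35)=14883, p(36)=17977, p(37)=21637, p(38)=26015, p(39)=31185, p(40)=37338, p(41)=44583, p(42)=53174, p(43)=63261, p(44)=75175, p(45)=89134, p(46)=105558, p(47)=124754, p(48)=147273, p(49)=173525, p(50)=204226, p(51)=239943, p(52)=281589, p(53)=329931, p(54)=386155, p(55)=451276, p(56)=526823, p(57)=614154, p(58)=715220, p(59)=831820, p(60)=966467, p(61)=1121505, p(62)=1300156, p(63)=1505499, p(64)=1741630, p(65)=2012558, p(66)=2323520, p(67)=2679689, p(68)=3087735, p(69)=3554345, p(70)=4087968, p(71)=4697205, p(72)=5392783, p(73)=6185689, p(74)=7089500, p(75)=8118264, p(76)=9289091, p(77)=10619863, p(78)=12132164, p(79)=13848650, p(80)=15796476, p(81)=18004327, p(82)=20506255, p(83)=23338469, p(84)=26543660, p(85)=30167357, p(86)=34262962, p(87)=38887673, p(88)=44108109, p(89)=49995925, p(90)=56634173, p(91)=64112359, p(92)=72533807, p(93)=82010177, p(94)=92669720, p(95)=104651419, p(96)=118114304, p(97)=133230930, p(98)=150198136, p(99)=169229875, p(100)=190569292, p(101)=214481126, p(102)=241265379, p(103)=271248950, p(104)=304801365, p(105)=342325709, p(106)=384276336, p(107)=431149389, p(108)=483502844, p(109)=541946240, p(110)=607163746, p(111)=679903203, p(112)=761002156, p(113)=851376628.
Final step: p(114) = p(113) + p(112) - p(109) - p(107) + p(102) + p(99) - p(92) - p(88) + p(79) + p(74) - p(63) - p(57) + p(44) + p(37) - p(22) - p(14)
= 851376628 + 761002156 - 541946240 - 431149389 + 241265379 + 169229875 - 72533807 - 44108109 + 13848650 + 7089500 - 1505499 - 614154 + 75175 + 21637 - 1002 - 135
= 952050665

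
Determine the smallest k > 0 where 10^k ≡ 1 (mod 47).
46

47 is prime, so ord(10) divides φ(47) = 46.
Divisors of 46: 1, 2, 23, 46.
Repeated squaring: 10^1 ≡ 10, 10^2 ≡ 6, 10^4 ≡ 36, 10^8 ≡ 27, 10^16 ≡ 24, 10^32 ≡ 12 (mod 47).
Test 10^d mod 47 for each divisor d in increasing order:
10^1 ≡ 10
10^2 ≡ 6
10^23 = 10^16·10^4·10^2·10^1 ≡ 46
10^46 = 10^32·10^8·10^4·10^2 ≡ 1  ← first divisor giving 1
The order is 46.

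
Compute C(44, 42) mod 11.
0

Using Lucas' theorem:
Write n=44 and k=42 in base 11:
n in base 11: [4, 0]
k in base 11: [3, 9]
C(44,42) mod 11 = ∏ C(n_i, k_i) mod 11
Digit binomials (mod 11): C(4,3) = 4; C(0,9) = 0 (k_i > n_i)
Product: 4 × 0 = 0 ≡ 0 (mod 11)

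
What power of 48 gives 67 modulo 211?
165

Baby-step giant-step with step n = ⌈√211⌉ = 15.
Baby steps 48^j mod 211 (j:value) for j=0..14: 0:1, 1:48, 2:194, 3:28, 4:78, 5:157, 6:151, 7:74, 8:176, 9:8, 10:173, 11:75, 12:13, 13:202, 14:201.
Giant-step multiplier: 48^(-15) ≡ 48^(210-15) = 48^195 ≡ 40 (mod 211).
Giant steps γ_i = 67·40^i mod 211: γ_0=67, γ_1=148, γ_2=12, γ_3=58, γ_4=210, γ_5=171, γ_6=88, γ_7=144, γ_8=63, γ_9=199, γ_10=153, γ_11=1 (in table at j=0).
x = i·n + j = 11·15 + 0 = 165.
Check: 48^165 ≡ 67 (mod 211).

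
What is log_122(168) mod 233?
139

Baby-step giant-step with step n = ⌈√233⌉ = 16.
Baby steps 122^j mod 233 (j:value) for j=0..15: 0:1, 1:122, 2:205, 3:79, 4:85, 5:118, 6:183, 7:191, 8:2, 9:11, 10:177, 11:158, 12:170, 13:3, 14:133, 15:149.
Giant-step multiplier: 122^(-16) ≡ 122^(232-16) = 122^216 ≡ 175 (mod 233).
Giant steps γ_i = 168·175^i mod 233: γ_0=168, γ_1=42, γ_2=127, γ_3=90, γ_4=139, γ_5=93, γ_6=198, γ_7=166, γ_8=158 (in table at j=11).
x = i·n + j = 8·16 + 11 = 139.
Check: 122^139 ≡ 168 (mod 233).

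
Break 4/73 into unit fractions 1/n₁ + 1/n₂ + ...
1/19 + 1/463 + 1/321091 + 1/206198539471

Greedy algorithm:
4/73: ceiling(73/4) = 19, use 1/19
3/1387: ceiling(1387/3) = 463, use 1/463
2/642181: ceiling(642181/2) = 321091, use 1/321091
1/206198539471: ceiling(206198539471/1) = 206198539471, use 1/206198539471
Result: 4/73 = 1/19 + 1/463 + 1/321091 + 1/206198539471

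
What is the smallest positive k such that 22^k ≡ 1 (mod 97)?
4

97 is prime, so ord(22) divides φ(97) = 96.
Divisors of 96: 1, 2, 3, 4, 6, 8, 12, 16, 24, 32, 48, 96.
Repeated squaring: 22^1 ≡ 22, 22^2 ≡ 96, 22^4 ≡ 1, 22^8 ≡ 1, 22^16 ≡ 1, 22^32 ≡ 1, 22^64 ≡ 1 (mod 97).
Test 22^d mod 97 for each divisor d in increasing order:
22^1 ≡ 22
22^2 ≡ 96
22^3 = 22^2·22^1 ≡ 75
22^4 ≡ 1  ← first divisor giving 1
The order is 4.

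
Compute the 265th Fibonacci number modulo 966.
643

Matrix identity: Q^n = [[F_(n+1), F_n], [F_n, F_(n-1)]] with Q = [[1,1],[1,0]].
n = 265 = 100001001₂. Square-and-multiply, entries mod 966:
Q^1 = [[1,1],[1,0]]
Q^2 = (Q^1)² = [[2,1],[1,1]]
Q^4 = (Q^2)² = [[5,3],[3,2]]
Q^8 = (Q^4)² = [[34,21],[21,13]]
Q^16 = (Q^8)² = [[631,21],[21,610]]
Q^33 = (Q^16)²·Q = [[589,610],[610,945]]
Q^66 = (Q^33)² = [[317,652],[652,631]]
Q^132 = (Q^66)² = [[89,822],[822,233]]
Q^265 = (Q^132)²·Q = [[643,643],[643,0]]
F_265 mod 966 = Q^265[0][1] = 643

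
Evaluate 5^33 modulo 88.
37

Repeated squaring. Binary of 33 = 100001.
5^1 ≡ 5 (mod 88); 5^2 ≡ 25 (mod 88); 5^4 ≡ 9 (mod 88); 5^8 ≡ 81 (mod 88); 5^16 ≡ 49 (mod 88); 5^32 ≡ 25 (mod 88)
5^33 = 5^1 × 5^32 ≡ 37 (mod 88)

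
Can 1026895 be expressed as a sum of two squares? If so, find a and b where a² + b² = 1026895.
Not possible

Factorization: 1026895 = 5 × 59^3
By Fermat: n is sum of two squares iff every prime p ≡ 3 (mod 4) appears to even power.
Prime(s) ≡ 3 (mod 4) with odd exponent: [(59, 3)]
Therefore 1026895 cannot be expressed as a² + b².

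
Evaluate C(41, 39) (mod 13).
1

Using Lucas' theorem:
Write n=41 and k=39 in base 13:
n in base 13: [3, 2]
k in base 13: [3, 0]
C(41,39) mod 13 = ∏ C(n_i, k_i) mod 13
Digit binomials (mod 13): C(3,3) = 1; C(2,0) = 1
Product: 1 × 1 = 1 ≡ 1 (mod 13)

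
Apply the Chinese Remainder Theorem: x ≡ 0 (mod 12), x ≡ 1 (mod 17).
120

Using Chinese Remainder Theorem:
M = 12 × 17 = 204
M1 = 17, M2 = 12
y1 = 17^(-1) mod 12 = 5
y2 = 12^(-1) mod 17 = 10
x = (0×17×5 + 1×12×10) mod 204 = 120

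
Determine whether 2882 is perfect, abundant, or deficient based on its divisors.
deficient

Proper divisors of 2882: sum = 1 + 2 + 11 + 22 + 131 + 262 + 1441 = 1870
Since 1870 < 2882, 2882 is deficient.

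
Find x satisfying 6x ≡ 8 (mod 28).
x ≡ 6 (mod 14)

gcd(6, 28) = 2, which divides 8, so solutions exist.
Divide through by 2: 3x ≡ 4 (mod 14).
Find 3^(-1) mod 14 by the extended Euclidean algorithm:
14 = 4 × 3 + 2  ⟹  2 = (1)·14 + (-4)·3
3 = 1 × 2 + 1  ⟹  1 = (-1)·14 + (5)·3
So (5)·3 ≡ 1 (mod 14), i.e. 3^(-1) ≡ 5 (mod 14).
x ≡ 5 × 4 = 20 ≡ 6 (mod 14).
Check: 6 × 6 = 36 ≡ 8 (mod 28).
x ≡ 6 (mod 14), giving 2 solutions mod 28.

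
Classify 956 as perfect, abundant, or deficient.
deficient

Proper divisors of 956: sum = 1 + 2 + 4 + 239 + 478 = 724
Since 724 < 956, 956 is deficient.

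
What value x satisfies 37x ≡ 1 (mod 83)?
9

gcd(37, 83) = 1, so the inverse exists.
Extended Euclidean algorithm on (83, 37):
83 = 2 × 37 + 9  ⟹  9 = (1)·83 + (-2)·37
37 = 4 × 9 + 1  ⟹  1 = (-4)·83 + (9)·37
So (9)·37 ≡ 1 (mod 83), i.e. 37^(-1) ≡ 9 (mod 83).
Check: 37 × 9 = 333 ≡ 1 (mod 83)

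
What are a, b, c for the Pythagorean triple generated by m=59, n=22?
(2997, 2596, 3965)

Euclid's formula: a = m² - n², b = 2mn, c = m² + n²
m = 59, n = 22
a = 59² - 22² = 3481 - 484 = 2997
b = 2 × 59 × 22 = 2596
c = 59² + 22² = 3481 + 484 = 3965
Verification: 2997² + 2596² = 8982009 + 6739216 = 15721225 = 3965² ✓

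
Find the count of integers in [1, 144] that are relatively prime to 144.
48

144 = 2^4 × 3^2
φ(n) = n × ∏(1 - 1/p) for each prime p dividing n
φ(144) = 144 × (1 - 1/2) × (1 - 1/3) = 48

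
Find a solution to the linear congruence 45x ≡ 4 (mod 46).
x ≡ 42 (mod 46)

gcd(45, 46) = 1, which divides 4, so solutions exist.
Find 45^(-1) mod 46 by the extended Euclidean algorithm:
46 = 1 × 45 + 1  ⟹  1 = (1)·46 + (-1)·45
So (-1)·45 ≡ 1 (mod 46), i.e. 45^(-1) ≡ -1 ≡ 45 (mod 46).
x ≡ 45 × 4 = 180 ≡ 42 (mod 46).
Check: 45 × 42 = 1890 ≡ 4 (mod 46).
Unique solution: x ≡ 42 (mod 46)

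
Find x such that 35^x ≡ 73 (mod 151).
123

Baby-step giant-step with step n = ⌈√151⌉ = 13.
Baby steps 35^j mod 151 (j:value) for j=0..12: 0:1, 1:35, 2:17, 3:142, 4:138, 5:149, 6:81, 7:117, 8:18, 9:26, 10:4, 11:140, 12:68.
Giant-step multiplier: 35^(-13) ≡ 35^(150-13) = 35^137 ≡ 130 (mod 151).
Giant steps γ_i = 73·130^i mod 151: γ_0=73, γ_1=128, γ_2=30, γ_3=125, γ_4=93, γ_5=10, γ_6=92, γ_7=31, γ_8=104, γ_9=81 (in table at j=6).
x = i·n + j = 9·13 + 6 = 123.
Check: 35^123 ≡ 73 (mod 151).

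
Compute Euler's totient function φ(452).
224

452 = 2^2 × 113
φ(n) = n × ∏(1 - 1/p) for each prime p dividing n
φ(452) = 452 × (1 - 1/2) × (1 - 1/113) = 224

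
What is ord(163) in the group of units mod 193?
192

193 is prime, so ord(163) divides φ(193) = 192.
Divisors of 192: 1, 2, 3, 4, 6, 8, 12, 16, 24, 32, 48, 64, 96, 192.
Repeated squaring: 163^1 ≡ 163, 163^2 ≡ 128, 163^4 ≡ 172, 163^8 ≡ 55, 163^16 ≡ 130, 163^32 ≡ 109, 163^64 ≡ 108, 163^128 ≡ 84 (mod 193).
Test 163^d mod 193 for each divisor d in increasing order:
163^1 ≡ 163
163^2 ≡ 128
163^3 = 163^2·163^1 ≡ 20
163^4 ≡ 172
163^6 = 163^4·163^2 ≡ 14
163^8 ≡ 55
163^12 = 163^8·163^4 ≡ 3
163^16 ≡ 130
163^24 = 163^16·163^8 ≡ 9
163^32 ≡ 109
163^48 = 163^32·163^16 ≡ 81
163^64 ≡ 108
163^96 = 163^64·163^32 ≡ 192
163^192 = 163^128·163^64 ≡ 1  ← first divisor giving 1
The order is 192.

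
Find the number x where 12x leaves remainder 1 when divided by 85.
78

gcd(12, 85) = 1, so the inverse exists.
Extended Euclidean algorithm on (85, 12):
85 = 7 × 12 + 1  ⟹  1 = (1)·85 + (-7)·12
So (-7)·12 ≡ 1 (mod 85), i.e. 12^(-1) ≡ -7 ≡ 78 (mod 85).
Check: 12 × 78 = 936 ≡ 1 (mod 85)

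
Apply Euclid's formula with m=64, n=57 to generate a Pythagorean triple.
(847, 7296, 7345)

Euclid's formula: a = m² - n², b = 2mn, c = m² + n²
m = 64, n = 57
a = 64² - 57² = 4096 - 3249 = 847
b = 2 × 64 × 57 = 7296
c = 64² + 57² = 4096 + 3249 = 7345
Verification: 847² + 7296² = 717409 + 53231616 = 53949025 = 7345² ✓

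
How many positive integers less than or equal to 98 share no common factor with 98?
42

98 = 2 × 7^2
φ(n) = n × ∏(1 - 1/p) for each prime p dividing n
φ(98) = 98 × (1 - 1/2) × (1 - 1/7) = 42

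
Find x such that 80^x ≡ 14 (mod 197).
147

Baby-step giant-step with step n = ⌈√197⌉ = 15.
Baby steps 80^j mod 197 (j:value) for j=0..14: 0:1, 1:80, 2:96, 3:194, 4:154, 5:106, 6:9, 7:129, 8:76, 9:170, 10:7, 11:166, 12:81, 13:176, 14:93.
Giant-step multiplier: 80^(-15) ≡ 80^(196-15) = 80^181 ≡ 167 (mod 197).
Giant steps γ_i = 14·167^i mod 197: γ_0=14, γ_1=171, γ_2=189, γ_3=43, γ_4=89, γ_5=88, γ_6=118, γ_7=6, γ_8=17, γ_9=81 (in table at j=12).
x = i·n + j = 9·15 + 12 = 147.
Check: 80^147 ≡ 14 (mod 197).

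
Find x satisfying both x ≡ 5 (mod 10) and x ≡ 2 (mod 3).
5

Using Chinese Remainder Theorem:
M = 10 × 3 = 30
M1 = 3, M2 = 10
y1 = 3^(-1) mod 10 = 7
y2 = 10^(-1) mod 3 = 1
x = (5×3×7 + 2×10×1) mod 30 = 5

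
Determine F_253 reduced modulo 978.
557

Matrix identity: Q^n = [[F_(n+1), F_n], [F_n, F_(n-1)]] with Q = [[1,1],[1,0]].
n = 253 = 11111101₂. Square-and-multiply, entries mod 978:
Q^1 = [[1,1],[1,0]]
Q^3 = (Q^1)²·Q = [[3,2],[2,1]]
Q^7 = (Q^3)²·Q = [[21,13],[13,8]]
Q^15 = (Q^7)²·Q = [[9,610],[610,377]]
Q^31 = (Q^15)²·Q = [[303,541],[541,740]]
Q^63 = (Q^31)²·Q = [[93,136],[136,935]]
Q^126 = (Q^63)² = [[739,932],[932,785]]
Q^253 = (Q^126)²·Q = [[869,557],[557,312]]
F_253 mod 978 = Q^253[0][1] = 557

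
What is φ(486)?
162

486 = 2 × 3^5
φ(n) = n × ∏(1 - 1/p) for each prime p dividing n
φ(486) = 486 × (1 - 1/2) × (1 - 1/3) = 162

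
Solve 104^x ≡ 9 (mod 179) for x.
84

Baby-step giant-step with step n = ⌈√179⌉ = 14.
Baby steps 104^j mod 179 (j:value) for j=0..13: 0:1, 1:104, 2:76, 3:28, 4:48, 5:159, 6:68, 7:91, 8:156, 9:114, 10:42, 11:72, 12:149, 13:102.
Giant-step multiplier: 104^(-14) ≡ 104^(178-14) = 104^164 ≡ 80 (mod 179).
Giant steps γ_i = 9·80^i mod 179: γ_0=9, γ_1=4, γ_2=141, γ_3=3, γ_4=61, γ_5=47, γ_6=1 (in table at j=0).
x = i·n + j = 6·14 + 0 = 84.
Check: 104^84 ≡ 9 (mod 179).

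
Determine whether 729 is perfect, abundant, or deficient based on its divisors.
deficient

Proper divisors of 729: sum = 1 + 3 + 9 + 27 + 81 + 243 = 364
Since 364 < 729, 729 is deficient.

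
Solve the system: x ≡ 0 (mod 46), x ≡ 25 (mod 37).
506

Using Chinese Remainder Theorem:
M = 46 × 37 = 1702
M1 = 37, M2 = 46
y1 = 37^(-1) mod 46 = 5
y2 = 46^(-1) mod 37 = 33
x = (0×37×5 + 25×46×33) mod 1702 = 506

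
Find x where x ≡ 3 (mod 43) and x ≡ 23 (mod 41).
433

Using Chinese Remainder Theorem:
M = 43 × 41 = 1763
M1 = 41, M2 = 43
y1 = 41^(-1) mod 43 = 21
y2 = 43^(-1) mod 41 = 21
x = (3×41×21 + 23×43×21) mod 1763 = 433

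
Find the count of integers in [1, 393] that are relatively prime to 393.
260

393 = 3 × 131
φ(n) = n × ∏(1 - 1/p) for each prime p dividing n
φ(393) = 393 × (1 - 1/3) × (1 - 1/131) = 260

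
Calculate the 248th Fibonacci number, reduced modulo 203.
84

Matrix identity: Q^n = [[F_(n+1), F_n], [F_n, F_(n-1)]] with Q = [[1,1],[1,0]].
n = 248 = 11111000₂. Square-and-multiply, entries mod 203:
Q^1 = [[1,1],[1,0]]
Q^3 = (Q^1)²·Q = [[3,2],[2,1]]
Q^7 = (Q^3)²·Q = [[21,13],[13,8]]
Q^15 = (Q^7)²·Q = [[175,1],[1,174]]
Q^31 = (Q^15)²·Q = [[119,176],[176,146]]
Q^62 = (Q^31)² = [[71,153],[153,121]]
Q^124 = (Q^62)² = [[30,144],[144,89]]
Q^248 = (Q^124)² = [[118,84],[84,34]]
F_248 mod 203 = Q^248[0][1] = 84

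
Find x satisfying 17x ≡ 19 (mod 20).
x ≡ 7 (mod 20)

gcd(17, 20) = 1, which divides 19, so solutions exist.
Find 17^(-1) mod 20 by the extended Euclidean algorithm:
20 = 1 × 17 + 3  ⟹  3 = (1)·20 + (-1)·17
17 = 5 × 3 + 2  ⟹  2 = (-5)·20 + (6)·17
3 = 1 × 2 + 1  ⟹  1 = (6)·20 + (-7)·17
So (-7)·17 ≡ 1 (mod 20), i.e. 17^(-1) ≡ -7 ≡ 13 (mod 20).
x ≡ 13 × 19 = 247 ≡ 7 (mod 20).
Check: 17 × 7 = 119 ≡ 19 (mod 20).
Unique solution: x ≡ 7 (mod 20)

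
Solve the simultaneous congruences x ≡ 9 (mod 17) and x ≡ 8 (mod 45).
638

Using Chinese Remainder Theorem:
M = 17 × 45 = 765
M1 = 45, M2 = 17
y1 = 45^(-1) mod 17 = 14
y2 = 17^(-1) mod 45 = 8
x = (9×45×14 + 8×17×8) mod 765 = 638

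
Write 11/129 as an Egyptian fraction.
1/12 + 1/516

Greedy algorithm:
11/129: ceiling(129/11) = 12, use 1/12
1/516: ceiling(516/1) = 516, use 1/516
Result: 11/129 = 1/12 + 1/516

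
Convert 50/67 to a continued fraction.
[0; 1, 2, 1, 16]

Euclidean algorithm steps:
50 = 0 × 67 + 50
67 = 1 × 50 + 17
50 = 2 × 17 + 16
17 = 1 × 16 + 1
16 = 16 × 1 + 0
Continued fraction: [0; 1, 2, 1, 16]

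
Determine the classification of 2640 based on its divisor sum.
abundant

Proper divisors of 2640: sum = 1 + 2 + 3 + 4 + 5 + 6 + 8 + 10 + ... + 528 + 660 + 880 + 1320 (39 divisors) = 6288
Since 6288 > 2640, 2640 is abundant.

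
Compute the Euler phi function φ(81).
54

81 = 3^4
φ(n) = n × ∏(1 - 1/p) for each prime p dividing n
φ(81) = 81 × (1 - 1/3) = 54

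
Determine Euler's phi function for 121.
110

121 = 11^2
φ(n) = n × ∏(1 - 1/p) for each prime p dividing n
φ(121) = 121 × (1 - 1/11) = 110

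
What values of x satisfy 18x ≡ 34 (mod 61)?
x ≡ 29 (mod 61)

gcd(18, 61) = 1, which divides 34, so solutions exist.
Find 18^(-1) mod 61 by the extended Euclidean algorithm:
61 = 3 × 18 + 7  ⟹  7 = (1)·61 + (-3)·18
18 = 2 × 7 + 4  ⟹  4 = (-2)·61 + (7)·18
7 = 1 × 4 + 3  ⟹  3 = (3)·61 + (-10)·18
4 = 1 × 3 + 1  ⟹  1 = (-5)·61 + (17)·18
So (17)·18 ≡ 1 (mod 61), i.e. 18^(-1) ≡ 17 (mod 61).
x ≡ 17 × 34 = 578 ≡ 29 (mod 61).
Check: 18 × 29 = 522 ≡ 34 (mod 61).
Unique solution: x ≡ 29 (mod 61)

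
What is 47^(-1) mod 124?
95

gcd(47, 124) = 1, so the inverse exists.
Extended Euclidean algorithm on (124, 47):
124 = 2 × 47 + 30  ⟹  30 = (1)·124 + (-2)·47
47 = 1 × 30 + 17  ⟹  17 = (-1)·124 + (3)·47
30 = 1 × 17 + 13  ⟹  13 = (2)·124 + (-5)·47
17 = 1 × 13 + 4  ⟹  4 = (-3)·124 + (8)·47
13 = 3 × 4 + 1  ⟹  1 = (11)·124 + (-29)·47
So (-29)·47 ≡ 1 (mod 124), i.e. 47^(-1) ≡ -29 ≡ 95 (mod 124).
Check: 47 × 95 = 4465 ≡ 1 (mod 124)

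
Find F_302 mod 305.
1

Matrix identity: Q^n = [[F_(n+1), F_n], [F_n, F_(n-1)]] with Q = [[1,1],[1,0]].
n = 302 = 100101110₂. Square-and-multiply, entries mod 305:
Q^1 = [[1,1],[1,0]]
Q^2 = (Q^1)² = [[2,1],[1,1]]
Q^4 = (Q^2)² = [[5,3],[3,2]]
Q^9 = (Q^4)²·Q = [[55,34],[34,21]]
Q^18 = (Q^9)² = [[216,144],[144,72]]
Q^37 = (Q^18)²·Q = [[284,292],[292,297]]
Q^75 = (Q^37)²·Q = [[72,0],[0,72]]
Q^151 = (Q^75)²·Q = [[304,304],[304,0]]
Q^302 = (Q^151)² = [[2,1],[1,1]]
F_302 mod 305 = Q^302[0][1] = 1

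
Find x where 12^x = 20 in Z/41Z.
22

Baby-step giant-step with step n = ⌈√41⌉ = 7.
Baby steps 12^j mod 41 (j:value) for j=0..6: 0:1, 1:12, 2:21, 3:6, 4:31, 5:3, 6:36.
Giant-step multiplier: 12^(-7) ≡ 12^(40-7) = 12^33 ≡ 28 (mod 41).
Giant steps γ_i = 20·28^i mod 41: γ_0=20, γ_1=27, γ_2=18, γ_3=12 (in table at j=1).
x = i·n + j = 3·7 + 1 = 22.
Check: 12^22 ≡ 20 (mod 41).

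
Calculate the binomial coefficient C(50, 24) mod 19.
7

Using Lucas' theorem:
Write n=50 and k=24 in base 19:
n in base 19: [2, 12]
k in base 19: [1, 5]
C(50,24) mod 19 = ∏ C(n_i, k_i) mod 19
Digit binomials (mod 19): C(2,1) = 2; C(12,5) = 792 ≡ 13
Product: 2 × 13 = 26 ≡ 7 (mod 19)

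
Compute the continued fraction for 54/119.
[0; 2, 4, 1, 10]

Euclidean algorithm steps:
54 = 0 × 119 + 54
119 = 2 × 54 + 11
54 = 4 × 11 + 10
11 = 1 × 10 + 1
10 = 10 × 1 + 0
Continued fraction: [0; 2, 4, 1, 10]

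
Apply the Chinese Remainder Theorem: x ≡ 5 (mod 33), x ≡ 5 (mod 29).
5

Using Chinese Remainder Theorem:
M = 33 × 29 = 957
M1 = 29, M2 = 33
y1 = 29^(-1) mod 33 = 8
y2 = 33^(-1) mod 29 = 22
x = (5×29×8 + 5×33×22) mod 957 = 5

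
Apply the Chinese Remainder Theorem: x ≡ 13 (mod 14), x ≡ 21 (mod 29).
195

Using Chinese Remainder Theorem:
M = 14 × 29 = 406
M1 = 29, M2 = 14
y1 = 29^(-1) mod 14 = 1
y2 = 14^(-1) mod 29 = 27
x = (13×29×1 + 21×14×27) mod 406 = 195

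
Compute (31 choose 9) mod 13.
0

Using Lucas' theorem:
Write n=31 and k=9 in base 13:
n in base 13: [2, 5]
k in base 13: [0, 9]
C(31,9) mod 13 = ∏ C(n_i, k_i) mod 13
Digit binomials (mod 13): C(2,0) = 1; C(5,9) = 0 (k_i > n_i)
Product: 1 × 0 = 0 ≡ 0 (mod 13)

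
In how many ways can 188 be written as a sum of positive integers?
1398341745571

p(n) counts ways to write n as a sum of positive integers (order ignored).
Euler's pentagonal recurrence: p(k) = p(k-1) + p(k-2) - p(k-5) - p(k-7) + p(k-12) + p(k-15) - ... (offsets j(3j∓1)/2, signs ++--, p(0)=1, p(<0)=0).
DP table for k = 0..187: p(0)=1, p(1)=1, p(2)=2, p(3)=3, p(4)=5, p(5)=7, p(6)=11, p(7)=15, p(8)=22, p(9)=30, p(10)=42, p(11)=56, p(12)=77, p(13)=101, p(14)=135, p(15)=176, p(16)=231, p(17)=297, p(18)=385, p(19)=490, p(20)=627, p(21)=792, p(22)=1002, p(23)=1255, p(24)=1575, p(25)=1958, p(26)=2436, p(27)=3010, p(28)=3718, p(29)=4565, p(30)=5604, p(31)=6842, p(32)=8349, p(33)=10143, p(34)=12310, p(35)=14883, p(36)=17977, p(37)=21637, p(38)=26015, p(39)=31185, p(40)=37338, p(41)=44583, p(42)=53174, p(43)=63261, p(44)=75175, p(45)=89134, p(46)=105558, p(47)=124754, p(48)=147273, p(49)=173525, p(50)=204226, p(51)=239943, p(52)=281589, p(53)=329931, p(54)=386155, p(55)=451276, p(56)=526823, p(57)=614154, p(58)=715220, p(59)=831820, p(60)=966467, p(61)=1121505, p(62)=1300156, p(63)=1505499, p(64)=1741630, p(65)=2012558, p(66)=2323520, p(67)=2679689, p(68)=3087735, p(69)=3554345, p(70)=4087968, p(71)=4697205, p(72)=5392783, p(73)=6185689, p(74)=7089500, p(75)=8118264, p(76)=9289091, p(77)=10619863, p(78)=12132164, p(79)=13848650, p(80)=15796476, p(81)=18004327, p(82)=20506255, p(83)=23338469, p(84)=26543660, p(85)=30167357, p(86)=34262962, p(87)=38887673, p(88)=44108109, p(89)=49995925, p(90)=56634173, p(91)=64112359, p(92)=72533807, p(93)=82010177, p(94)=92669720, p(95)=104651419, p(96)=118114304, p(97)=133230930, p(98)=150198136, p(99)=169229875, p(100)=190569292, p(101)=214481126, p(102)=241265379, p(103)=271248950, p(104)=304801365, p(105)=342325709, p(106)=384276336, p(107)=431149389, p(108)=483502844, p(109)=541946240, p(110)=607163746, p(111)=679903203, p(112)=761002156, p(113)=851376628, p(114)=952050665, p(115)=1064144451, p(116)=1188908248, p(117)=1327710076, p(118)=1482074143, p(119)=1653668665, p(120)=1844349560, p(121)=2056148051, p(122)=2291320912, p(123)=2552338241, p(124)=2841940500, p(125)=3163127352, p(126)=3519222692, p(127)=3913864295, p(128)=4351078600, p(129)=4835271870, p(130)=5371315400, p(131)=5964539504, p(132)=6620830889, p(133)=7346629512, p(134)=8149040695, p(135)=9035836076, p(136)=10015581680, p(137)=11097645016, p(138)=12292341831, p(139)=13610949895, p(140)=15065878135, p(141)=16670689208, p(142)=18440293320, p(143)=20390982757, p(144)=22540654445, p(145)=24908858009, p(146)=27517052599, p(147)=30388671978, p(148)=33549419497, p(149)=37027355200, p(150)=40853235313, p(151)=45060624582, p(152)=49686288421, p(153)=54770336324, p(154)=60356673280, p(155)=66493182097, p(156)=73232243759, p(157)=80630964769, p(158)=88751778802, p(159)=97662728555, p(160)=107438159466, p(161)=118159068427, p(162)=129913904637, p(163)=142798995930, p(164)=156919475295, p(165)=172389800255, p(166)=189334822579, p(167)=207890420102, p(168)=228204732751, p(169)=250438925115, p(170)=274768617130, p(171)=301384802048, p(172)=330495499613, p(173)=362326859895, p(174)=397125074750, p(175)=435157697830, p(176)=476715857290, p(177)=522115831195, p(178)=571701605655, p(179)=625846753120, p(180)=684957390936, p(181)=749474411781, p(182)=819876908323, p(183)=896684817527, p(184)=980462880430, p(185)=1071823774337, p(186)=1171432692373, p(187)=1280011042268.
Final step: p(188) = p(187) + p(186) - p(183) - p(181) + p(176) + p(173) - p(166) - p(162) + p(153) + p(148) - p(137) - p(131) + p(118) + p(111) - p(96) - p(88) + p(71) + p(62) - p(43) - p(33) + p(12) + p(1)
= 1280011042268 + 1171432692373 - 896684817527 - 749474411781 + 476715857290 + 362326859895 - 189334822579 - 129913904637 + 54770336324 + 33549419497 - 11097645016 - 5964539504 + 1482074143 + 679903203 - 118114304 - 44108109 + 4697205 + 1300156 - 63261 - 10143 + 77 + 1
= 1398341745571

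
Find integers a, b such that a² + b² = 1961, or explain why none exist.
5² + 44² (a=5, b=44)

Factorization: 1961 = 37 × 53
By Fermat: n is sum of two squares iff every prime p ≡ 3 (mod 4) appears to even power.
All primes ≡ 3 (mod 4) appear to even power.
Search a = 0, 1, 2, … for 1961 - a² a perfect square: first hit at a = 5: 1961 - 25 = 1936 = 44².
1961 = 5² + 44² = 25 + 1936 ✓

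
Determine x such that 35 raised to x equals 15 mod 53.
36

Baby-step giant-step with step n = ⌈√53⌉ = 8.
Baby steps 35^j mod 53 (j:value) for j=0..7: 0:1, 1:35, 2:6, 3:51, 4:36, 5:41, 6:4, 7:34.
Giant-step multiplier: 35^(-8) ≡ 35^(52-8) = 35^44 ≡ 42 (mod 53).
Giant steps γ_i = 15·42^i mod 53: γ_0=15, γ_1=47, γ_2=13, γ_3=16, γ_4=36 (in table at j=4).
x = i·n + j = 4·8 + 4 = 36.
Check: 35^36 ≡ 15 (mod 53).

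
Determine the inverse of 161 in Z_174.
107

gcd(161, 174) = 1, so the inverse exists.
Extended Euclidean algorithm on (174, 161):
174 = 1 × 161 + 13  ⟹  13 = (1)·174 + (-1)·161
161 = 12 × 13 + 5  ⟹  5 = (-12)·174 + (13)·161
13 = 2 × 5 + 3  ⟹  3 = (25)·174 + (-27)·161
5 = 1 × 3 + 2  ⟹  2 = (-37)·174 + (40)·161
3 = 1 × 2 + 1  ⟹  1 = (62)·174 + (-67)·161
So (-67)·161 ≡ 1 (mod 174), i.e. 161^(-1) ≡ -67 ≡ 107 (mod 174).
Check: 161 × 107 = 17227 ≡ 1 (mod 174)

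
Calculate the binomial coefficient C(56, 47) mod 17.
0

Using Lucas' theorem:
Write n=56 and k=47 in base 17:
n in base 17: [3, 5]
k in base 17: [2, 13]
C(56,47) mod 17 = ∏ C(n_i, k_i) mod 17
Digit binomials (mod 17): C(3,2) = 3; C(5,13) = 0 (k_i > n_i)
Product: 3 × 0 = 0 ≡ 0 (mod 17)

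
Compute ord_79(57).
26

79 is prime, so ord(57) divides φ(79) = 78.
Divisors of 78: 1, 2, 3, 6, 13, 26, 39, 78.
Repeated squaring: 57^1 ≡ 57, 57^2 ≡ 10, 57^4 ≡ 21, 57^8 ≡ 46, 57^16 ≡ 62, 57^32 ≡ 52, 57^64 ≡ 18 (mod 79).
Test 57^d mod 79 for each divisor d in increasing order:
57^1 ≡ 57
57^2 ≡ 10
57^3 = 57^2·57^1 ≡ 17
57^6 = 57^4·57^2 ≡ 52
57^13 = 57^8·57^4·57^1 ≡ 78
57^26 = 57^16·57^8·57^2 ≡ 1  ← first divisor giving 1
The order is 26.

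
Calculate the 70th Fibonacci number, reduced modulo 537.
425

Matrix identity: Q^n = [[F_(n+1), F_n], [F_n, F_(n-1)]] with Q = [[1,1],[1,0]].
n = 70 = 1000110₂. Square-and-multiply, entries mod 537:
Q^1 = [[1,1],[1,0]]
Q^2 = (Q^1)² = [[2,1],[1,1]]
Q^4 = (Q^2)² = [[5,3],[3,2]]
Q^8 = (Q^4)² = [[34,21],[21,13]]
Q^17 = (Q^8)²·Q = [[436,523],[523,450]]
Q^35 = (Q^17)²·Q = [[141,194],[194,484]]
Q^70 = (Q^35)² = [[58,425],[425,170]]
F_70 mod 537 = Q^70[0][1] = 425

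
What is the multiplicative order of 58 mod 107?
106

107 is prime, so ord(58) divides φ(107) = 106.
Divisors of 106: 1, 2, 53, 106.
Repeated squaring: 58^1 ≡ 58, 58^2 ≡ 47, 58^4 ≡ 69, 58^8 ≡ 53, 58^16 ≡ 27, 58^32 ≡ 87, 58^64 ≡ 79 (mod 107).
Test 58^d mod 107 for each divisor d in increasing order:
58^1 ≡ 58
58^2 ≡ 47
58^53 = 58^32·58^16·58^4·58^1 ≡ 106
58^106 = 58^64·58^32·58^8·58^2 ≡ 1  ← first divisor giving 1
The order is 106.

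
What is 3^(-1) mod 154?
103

gcd(3, 154) = 1, so the inverse exists.
Extended Euclidean algorithm on (154, 3):
154 = 51 × 3 + 1  ⟹  1 = (1)·154 + (-51)·3
So (-51)·3 ≡ 1 (mod 154), i.e. 3^(-1) ≡ -51 ≡ 103 (mod 154).
Check: 3 × 103 = 309 ≡ 1 (mod 154)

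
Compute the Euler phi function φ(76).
36

76 = 2^2 × 19
φ(n) = n × ∏(1 - 1/p) for each prime p dividing n
φ(76) = 76 × (1 - 1/2) × (1 - 1/19) = 36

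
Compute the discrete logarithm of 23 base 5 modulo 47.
5

Baby-step giant-step with step n = ⌈√47⌉ = 7.
Baby steps 5^j mod 47 (j:value) for j=0..6: 0:1, 1:5, 2:25, 3:31, 4:14, 5:23, 6:21.
h = 23 is already in the table at j=5, so x = 5.
Check: 5^5 ≡ 23 (mod 47).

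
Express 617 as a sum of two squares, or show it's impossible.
16² + 19² (a=16, b=19)

Factorization: 617 = 617
By Fermat: n is sum of two squares iff every prime p ≡ 3 (mod 4) appears to even power.
All primes ≡ 3 (mod 4) appear to even power.
Search a = 0, 1, 2, … for 617 - a² a perfect square: first hit at a = 16: 617 - 256 = 361 = 19².
617 = 16² + 19² = 256 + 361 ✓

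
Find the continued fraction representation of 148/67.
[2; 4, 1, 3, 1, 2]

Euclidean algorithm steps:
148 = 2 × 67 + 14
67 = 4 × 14 + 11
14 = 1 × 11 + 3
11 = 3 × 3 + 2
3 = 1 × 2 + 1
2 = 2 × 1 + 0
Continued fraction: [2; 4, 1, 3, 1, 2]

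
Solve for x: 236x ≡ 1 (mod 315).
311

gcd(236, 315) = 1, so the inverse exists.
Extended Euclidean algorithm on (315, 236):
315 = 1 × 236 + 79  ⟹  79 = (1)·315 + (-1)·236
236 = 2 × 79 + 78  ⟹  78 = (-2)·315 + (3)·236
79 = 1 × 78 + 1  ⟹  1 = (3)·315 + (-4)·236
So (-4)·236 ≡ 1 (mod 315), i.e. 236^(-1) ≡ -4 ≡ 311 (mod 315).
Check: 236 × 311 = 73396 ≡ 1 (mod 315)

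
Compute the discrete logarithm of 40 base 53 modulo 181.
87

Baby-step giant-step with step n = ⌈√181⌉ = 14.
Baby steps 53^j mod 181 (j:value) for j=0..13: 0:1, 1:53, 2:94, 3:95, 4:148, 5:61, 6:156, 7:123, 8:3, 9:159, 10:101, 11:104, 12:82, 13:2.
Giant-step multiplier: 53^(-14) ≡ 53^(180-14) = 53^166 ≡ 111 (mod 181).
Giant steps γ_i = 40·111^i mod 181: γ_0=40, γ_1=96, γ_2=158, γ_3=162, γ_4=63, γ_5=115, γ_6=95 (in table at j=3).
x = i·n + j = 6·14 + 3 = 87.
Check: 53^87 ≡ 40 (mod 181).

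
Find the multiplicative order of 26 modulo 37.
3

37 is prime, so ord(26) divides φ(37) = 36.
Divisors of 36: 1, 2, 3, 4, 6, 9, 12, 18, 36.
Repeated squaring: 26^1 ≡ 26, 26^2 ≡ 10, 26^4 ≡ 26, 26^8 ≡ 10, 26^16 ≡ 26, 26^32 ≡ 10 (mod 37).
Test 26^d mod 37 for each divisor d in increasing order:
26^1 ≡ 26
26^2 ≡ 10
26^3 = 26^2·26^1 ≡ 1  ← first divisor giving 1
The order is 3.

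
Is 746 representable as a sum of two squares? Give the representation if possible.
11² + 25² (a=11, b=25)

Factorization: 746 = 2 × 373
By Fermat: n is sum of two squares iff every prime p ≡ 3 (mod 4) appears to even power.
All primes ≡ 3 (mod 4) appear to even power.
Search a = 0, 1, 2, … for 746 - a² a perfect square: first hit at a = 11: 746 - 121 = 625 = 25².
746 = 11² + 25² = 121 + 625 ✓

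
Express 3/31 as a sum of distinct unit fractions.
1/11 + 1/171 + 1/58311

Greedy algorithm:
3/31: ceiling(31/3) = 11, use 1/11
2/341: ceiling(341/2) = 171, use 1/171
1/58311: ceiling(58311/1) = 58311, use 1/58311
Result: 3/31 = 1/11 + 1/171 + 1/58311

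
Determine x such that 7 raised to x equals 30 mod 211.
104

Baby-step giant-step with step n = ⌈√211⌉ = 15.
Baby steps 7^j mod 211 (j:value) for j=0..14: 0:1, 1:7, 2:49, 3:132, 4:80, 5:138, 6:122, 7:10, 8:70, 9:68, 10:54, 11:167, 12:114, 13:165, 14:100.
Giant-step multiplier: 7^(-15) ≡ 7^(210-15) = 7^195 ≡ 63 (mod 211).
Giant steps γ_i = 30·63^i mod 211: γ_0=30, γ_1=202, γ_2=66, γ_3=149, γ_4=103, γ_5=159, γ_6=100 (in table at j=14).
x = i·n + j = 6·15 + 14 = 104.
Check: 7^104 ≡ 30 (mod 211).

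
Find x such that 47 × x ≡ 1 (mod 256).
207

gcd(47, 256) = 1, so the inverse exists.
Extended Euclidean algorithm on (256, 47):
256 = 5 × 47 + 21  ⟹  21 = (1)·256 + (-5)·47
47 = 2 × 21 + 5  ⟹  5 = (-2)·256 + (11)·47
21 = 4 × 5 + 1  ⟹  1 = (9)·256 + (-49)·47
So (-49)·47 ≡ 1 (mod 256), i.e. 47^(-1) ≡ -49 ≡ 207 (mod 256).
Check: 47 × 207 = 9729 ≡ 1 (mod 256)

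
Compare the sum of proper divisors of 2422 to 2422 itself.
deficient

Proper divisors of 2422: sum = 1 + 2 + 7 + 14 + 173 + 346 + 1211 = 1754
Since 1754 < 2422, 2422 is deficient.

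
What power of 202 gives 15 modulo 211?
35

Baby-step giant-step with step n = ⌈√211⌉ = 15.
Baby steps 202^j mod 211 (j:value) for j=0..14: 0:1, 1:202, 2:81, 3:115, 4:20, 5:31, 6:143, 7:190, 8:189, 9:198, 10:117, 11:2, 12:193, 13:162, 14:19.
Giant-step multiplier: 202^(-15) ≡ 202^(210-15) = 202^195 ≡ 153 (mod 211).
Giant steps γ_i = 15·153^i mod 211: γ_0=15, γ_1=185, γ_2=31 (in table at j=5).
x = i·n + j = 2·15 + 5 = 35.
Check: 202^35 ≡ 15 (mod 211).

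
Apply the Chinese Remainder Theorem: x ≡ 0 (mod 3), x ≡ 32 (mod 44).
120

Using Chinese Remainder Theorem:
M = 3 × 44 = 132
M1 = 44, M2 = 3
y1 = 44^(-1) mod 3 = 2
y2 = 3^(-1) mod 44 = 15
x = (0×44×2 + 32×3×15) mod 132 = 120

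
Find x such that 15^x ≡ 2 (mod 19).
5

Baby-step giant-step with step n = ⌈√19⌉ = 5.
Baby steps 15^j mod 19 (j:value) for j=0..4: 0:1, 1:15, 2:16, 3:12, 4:9.
Giant-step multiplier: 15^(-5) ≡ 15^(18-5) = 15^13 ≡ 10 (mod 19).
Giant steps γ_i = 2·10^i mod 19: γ_0=2, γ_1=1 (in table at j=0).
x = i·n + j = 1·5 + 0 = 5.
Check: 15^5 ≡ 2 (mod 19).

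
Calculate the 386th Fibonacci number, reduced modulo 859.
856

Matrix identity: Q^n = [[F_(n+1), F_n], [F_n, F_(n-1)]] with Q = [[1,1],[1,0]].
n = 386 = 110000010₂. Square-and-multiply, entries mod 859:
Q^1 = [[1,1],[1,0]]
Q^3 = (Q^1)²·Q = [[3,2],[2,1]]
Q^6 = (Q^3)² = [[13,8],[8,5]]
Q^12 = (Q^6)² = [[233,144],[144,89]]
Q^24 = (Q^12)² = [[292,841],[841,310]]
Q^48 = (Q^24)² = [[547,331],[331,216]]
Q^96 = (Q^48)² = [[745,7],[7,738]]
Q^193 = (Q^96)²·Q = [[233,160],[160,73]]
Q^386 = (Q^193)² = [[2,856],[856,5]]
F_386 mod 859 = Q^386[0][1] = 856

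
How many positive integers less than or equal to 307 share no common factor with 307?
306

307 = 307
φ(n) = n × ∏(1 - 1/p) for each prime p dividing n
φ(307) = 307 × (1 - 1/307) = 306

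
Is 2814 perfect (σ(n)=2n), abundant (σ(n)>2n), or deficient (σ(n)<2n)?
abundant

Proper divisors of 2814: sum = 1 + 2 + 3 + 6 + 7 + 14 + 21 + 42 + 67 + 134 + 201 + 402 + 469 + 938 + 1407 = 3714
Since 3714 > 2814, 2814 is abundant.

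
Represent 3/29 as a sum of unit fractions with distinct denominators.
1/10 + 1/290

Greedy algorithm:
3/29: ceiling(29/3) = 10, use 1/10
1/290: ceiling(290/1) = 290, use 1/290
Result: 3/29 = 1/10 + 1/290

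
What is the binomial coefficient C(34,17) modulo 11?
0

Using Lucas' theorem:
Write n=34 and k=17 in base 11:
n in base 11: [3, 1]
k in base 11: [1, 6]
C(34,17) mod 11 = ∏ C(n_i, k_i) mod 11
Digit binomials (mod 11): C(3,1) = 3; C(1,6) = 0 (k_i > n_i)
Product: 3 × 0 = 0 ≡ 0 (mod 11)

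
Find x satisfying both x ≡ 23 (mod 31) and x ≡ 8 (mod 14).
302

Using Chinese Remainder Theorem:
M = 31 × 14 = 434
M1 = 14, M2 = 31
y1 = 14^(-1) mod 31 = 20
y2 = 31^(-1) mod 14 = 5
x = (23×14×20 + 8×31×5) mod 434 = 302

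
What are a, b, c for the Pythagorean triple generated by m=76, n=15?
(5551, 2280, 6001)

Euclid's formula: a = m² - n², b = 2mn, c = m² + n²
m = 76, n = 15
a = 76² - 15² = 5776 - 225 = 5551
b = 2 × 76 × 15 = 2280
c = 76² + 15² = 5776 + 225 = 6001
Verification: 5551² + 2280² = 30813601 + 5198400 = 36012001 = 6001² ✓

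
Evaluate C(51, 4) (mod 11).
2

Using Lucas' theorem:
Write n=51 and k=4 in base 11:
n in base 11: [4, 7]
k in base 11: [0, 4]
C(51,4) mod 11 = ∏ C(n_i, k_i) mod 11
Digit binomials (mod 11): C(4,0) = 1; C(7,4) = 35 ≡ 2
Product: 1 × 2 = 2 ≡ 2 (mod 11)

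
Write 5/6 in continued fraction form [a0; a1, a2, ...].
[0; 1, 5]

Euclidean algorithm steps:
5 = 0 × 6 + 5
6 = 1 × 5 + 1
5 = 5 × 1 + 0
Continued fraction: [0; 1, 5]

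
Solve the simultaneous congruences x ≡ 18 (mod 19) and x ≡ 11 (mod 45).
56

Using Chinese Remainder Theorem:
M = 19 × 45 = 855
M1 = 45, M2 = 19
y1 = 45^(-1) mod 19 = 11
y2 = 19^(-1) mod 45 = 19
x = (18×45×11 + 11×19×19) mod 855 = 56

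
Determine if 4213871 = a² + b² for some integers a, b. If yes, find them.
Not possible

Factorization: 4213871 = 43^3 × 53
By Fermat: n is sum of two squares iff every prime p ≡ 3 (mod 4) appears to even power.
Prime(s) ≡ 3 (mod 4) with odd exponent: [(43, 3)]
Therefore 4213871 cannot be expressed as a² + b².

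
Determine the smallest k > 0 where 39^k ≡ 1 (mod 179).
89

179 is prime, so ord(39) divides φ(179) = 178.
Divisors of 178: 1, 2, 89, 178.
Repeated squaring: 39^1 ≡ 39, 39^2 ≡ 89, 39^4 ≡ 45, 39^8 ≡ 56, 39^16 ≡ 93, 39^32 ≡ 57, 39^64 ≡ 27, 39^128 ≡ 13 (mod 179).
Test 39^d mod 179 for each divisor d in increasing order:
39^1 ≡ 39
39^2 ≡ 89
39^89 = 39^64·39^16·39^8·39^1 ≡ 1  ← first divisor giving 1
The order is 89.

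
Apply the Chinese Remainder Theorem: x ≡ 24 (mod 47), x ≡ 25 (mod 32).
729

Using Chinese Remainder Theorem:
M = 47 × 32 = 1504
M1 = 32, M2 = 47
y1 = 32^(-1) mod 47 = 25
y2 = 47^(-1) mod 32 = 15
x = (24×32×25 + 25×47×15) mod 1504 = 729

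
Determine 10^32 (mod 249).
214

Repeated squaring. Binary of 32 = 100000.
10^1 ≡ 10 (mod 249); 10^2 ≡ 100 (mod 249); 10^4 ≡ 40 (mod 249); 10^8 ≡ 106 (mod 249); 10^16 ≡ 31 (mod 249); 10^32 ≡ 214 (mod 249)
10^32 = 10^32 ≡ 214 (mod 249)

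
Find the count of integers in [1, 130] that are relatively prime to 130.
48

130 = 2 × 5 × 13
φ(n) = n × ∏(1 - 1/p) for each prime p dividing n
φ(130) = 130 × (1 - 1/2) × (1 - 1/5) × (1 - 1/13) = 48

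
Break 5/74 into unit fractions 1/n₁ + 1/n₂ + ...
1/15 + 1/1110

Greedy algorithm:
5/74: ceiling(74/5) = 15, use 1/15
1/1110: ceiling(1110/1) = 1110, use 1/1110
Result: 5/74 = 1/15 + 1/1110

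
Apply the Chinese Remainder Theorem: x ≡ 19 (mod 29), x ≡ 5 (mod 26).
135

Using Chinese Remainder Theorem:
M = 29 × 26 = 754
M1 = 26, M2 = 29
y1 = 26^(-1) mod 29 = 19
y2 = 29^(-1) mod 26 = 9
x = (19×26×19 + 5×29×9) mod 754 = 135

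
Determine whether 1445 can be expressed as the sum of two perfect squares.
1² + 38² (a=1, b=38)

Factorization: 1445 = 5 × 17^2
By Fermat: n is sum of two squares iff every prime p ≡ 3 (mod 4) appears to even power.
All primes ≡ 3 (mod 4) appear to even power.
Search a = 0, 1, 2, … for 1445 - a² a perfect square: first hit at a = 1: 1445 - 1 = 1444 = 38².
1445 = 1² + 38² = 1 + 1444 ✓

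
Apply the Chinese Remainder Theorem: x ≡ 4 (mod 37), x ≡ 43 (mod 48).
1003

Using Chinese Remainder Theorem:
M = 37 × 48 = 1776
M1 = 48, M2 = 37
y1 = 48^(-1) mod 37 = 27
y2 = 37^(-1) mod 48 = 13
x = (4×48×27 + 43×37×13) mod 1776 = 1003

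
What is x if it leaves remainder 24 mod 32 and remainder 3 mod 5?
88

Using Chinese Remainder Theorem:
M = 32 × 5 = 160
M1 = 5, M2 = 32
y1 = 5^(-1) mod 32 = 13
y2 = 32^(-1) mod 5 = 3
x = (24×5×13 + 3×32×3) mod 160 = 88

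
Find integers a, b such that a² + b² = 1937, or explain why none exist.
1² + 44² (a=1, b=44)

Factorization: 1937 = 13 × 149
By Fermat: n is sum of two squares iff every prime p ≡ 3 (mod 4) appears to even power.
All primes ≡ 3 (mod 4) appear to even power.
Search a = 0, 1, 2, … for 1937 - a² a perfect square: first hit at a = 1: 1937 - 1 = 1936 = 44².
1937 = 1² + 44² = 1 + 1936 ✓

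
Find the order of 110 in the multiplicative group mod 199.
198

199 is prime, so ord(110) divides φ(199) = 198.
Divisors of 198: 1, 2, 3, 6, 9, 11, 18, 22, 33, 66, 99, 198.
Repeated squaring: 110^1 ≡ 110, 110^2 ≡ 160, 110^4 ≡ 128, 110^8 ≡ 66, 110^16 ≡ 177, 110^32 ≡ 86, 110^64 ≡ 33, 110^128 ≡ 94 (mod 199).
Test 110^d mod 199 for each divisor d in increasing order:
110^1 ≡ 110
110^2 ≡ 160
110^3 = 110^2·110^1 ≡ 88
110^6 = 110^4·110^2 ≡ 182
110^9 = 110^8·110^1 ≡ 96
110^11 = 110^8·110^2·110^1 ≡ 37
110^18 = 110^16·110^2 ≡ 62
110^22 = 110^16·110^4·110^2 ≡ 175
110^33 = 110^32·110^1 ≡ 107
110^66 = 110^64·110^2 ≡ 106
110^99 = 110^64·110^32·110^2·110^1 ≡ 198
110^198 = 110^128·110^64·110^4·110^2 ≡ 1  ← first divisor giving 1
The order is 198.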